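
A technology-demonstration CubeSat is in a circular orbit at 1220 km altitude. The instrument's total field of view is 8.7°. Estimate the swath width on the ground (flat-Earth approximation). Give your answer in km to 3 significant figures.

Half-angle = 8.7°/2 = 4.35°.
Swath width ≈ 2h·tan(θ/2) = 2 × 1220 × tan(4.35°) = 185.6 km.

186 km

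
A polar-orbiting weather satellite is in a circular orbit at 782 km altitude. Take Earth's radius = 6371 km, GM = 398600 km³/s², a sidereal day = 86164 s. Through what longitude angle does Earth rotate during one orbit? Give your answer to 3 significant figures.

Semi-major axis a = 6371 + 782 = 7153 km. Period T = 2π√(a³/μ) = 2π√(7153³/398600) = 6020.7 s = 100.34 min.
During one orbit Earth rotates (6020.7 / 86164) × 360° = 25.15°.

25.2°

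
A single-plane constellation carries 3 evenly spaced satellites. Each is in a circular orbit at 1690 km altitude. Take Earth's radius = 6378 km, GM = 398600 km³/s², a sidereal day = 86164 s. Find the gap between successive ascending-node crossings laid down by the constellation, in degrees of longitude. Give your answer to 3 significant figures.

Semi-major axis a = 6378 + 1690 = 8068 km. Period T = 2π√(a³/μ) = 2π√(8068³/398600) = 7212.1 s = 120.20 min.
Single-satellite node shift = (7212.1/86164) × 360° = 30.13°.
With 3 satellites evenly phased, successive equator crossings are 30.13/3 = 10.044° apart.

10.0°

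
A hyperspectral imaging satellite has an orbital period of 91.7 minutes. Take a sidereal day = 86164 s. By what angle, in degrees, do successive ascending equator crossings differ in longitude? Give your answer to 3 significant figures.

23.0°

T = 91.7 min = 5502.0 s.
During one orbit Earth rotates (5502.0 / 86164) × 360° = 22.99°.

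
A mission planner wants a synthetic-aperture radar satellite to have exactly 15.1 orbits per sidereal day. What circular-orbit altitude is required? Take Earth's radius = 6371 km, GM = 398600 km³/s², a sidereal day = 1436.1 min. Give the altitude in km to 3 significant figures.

Required period T = 86166 / 15.1 = 5706.4 s.
From T = 2π√(a³/μ): a = (μ T²/4π²)^(1/3) = (398600 × 5706.4² / 4π²)^(1/3) = 6902 km.
Altitude h = a − R = 6902 − 6371 = 531 km.

531 km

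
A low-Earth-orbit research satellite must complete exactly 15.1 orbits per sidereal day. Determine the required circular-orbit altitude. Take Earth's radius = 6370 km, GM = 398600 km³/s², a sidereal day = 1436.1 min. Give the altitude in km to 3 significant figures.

Required period T = 86166 / 15.1 = 5706.4 s.
From T = 2π√(a³/μ): a = (μ T²/4π²)^(1/3) = (398600 × 5706.4² / 4π²)^(1/3) = 6902 km.
Altitude h = a − R = 6902 − 6370 = 532 km.

532 km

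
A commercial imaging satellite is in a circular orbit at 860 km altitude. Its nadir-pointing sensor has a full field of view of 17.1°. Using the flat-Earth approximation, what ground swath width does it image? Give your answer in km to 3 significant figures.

Half-angle = 17.1°/2 = 8.55°.
Swath width ≈ 2h·tan(θ/2) = 2 × 860 × tan(8.55°) = 258.6 km.

259 km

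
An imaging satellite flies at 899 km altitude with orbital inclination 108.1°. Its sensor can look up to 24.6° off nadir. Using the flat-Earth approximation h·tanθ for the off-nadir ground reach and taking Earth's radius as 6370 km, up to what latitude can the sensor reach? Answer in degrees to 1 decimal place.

75.6°

Retrograde orbit: the ground track reaches ±(180° − i) = ±(180 − 108.1) = ±71.9°.
Sensor half-swath on the ground ≈ 899·tan(24.6°) = 412 km = 3.70° of latitude.
Maximum observable latitude ≈ 71.9 + 3.70 = 75.6°.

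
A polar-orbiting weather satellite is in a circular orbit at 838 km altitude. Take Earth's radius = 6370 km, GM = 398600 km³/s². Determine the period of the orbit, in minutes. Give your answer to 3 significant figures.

Semi-major axis a = 6370 + 838 = 7208 km. Period T = 2π√(a³/μ) = 2π√(7208³/398600) = 6090.2 s = 101.50 min.

102 min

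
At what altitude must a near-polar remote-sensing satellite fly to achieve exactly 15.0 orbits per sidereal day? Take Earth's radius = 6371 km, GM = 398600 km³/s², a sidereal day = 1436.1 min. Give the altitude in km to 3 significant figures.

Required period T = 86166 / 15.0 = 5744.4 s.
From T = 2π√(a³/μ): a = (μ T²/4π²)^(1/3) = (398600 × 5744.4² / 4π²)^(1/3) = 6932 km.
Altitude h = a − R = 6932 − 6371 = 561 km.

561 km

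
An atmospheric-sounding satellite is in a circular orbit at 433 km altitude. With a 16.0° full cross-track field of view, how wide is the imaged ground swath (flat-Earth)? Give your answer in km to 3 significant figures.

122 km

Half-angle = 16.0°/2 = 8°.
Swath width ≈ 2h·tan(θ/2) = 2 × 433 × tan(8°) = 121.7 km.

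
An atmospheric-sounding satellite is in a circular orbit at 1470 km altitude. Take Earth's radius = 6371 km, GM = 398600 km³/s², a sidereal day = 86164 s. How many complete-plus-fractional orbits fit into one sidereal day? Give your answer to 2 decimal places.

Semi-major axis a = 6371 + 1470 = 7841 km. Period T = 2π√(a³/μ) = 2π√(7841³/398600) = 6909.8 s = 115.16 min.
Orbits per sidereal day = 86164 / 6909.8 = 12.470.

12.47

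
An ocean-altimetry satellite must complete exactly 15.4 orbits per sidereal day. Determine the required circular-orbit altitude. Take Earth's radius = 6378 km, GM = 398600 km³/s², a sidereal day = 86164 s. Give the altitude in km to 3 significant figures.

Required period T = 86164 / 15.4 = 5595.1 s.
From T = 2π√(a³/μ): a = (μ T²/4π²)^(1/3) = (398600 × 5595.1² / 4π²)^(1/3) = 6812 km.
Altitude h = a − R = 6812 − 6378 = 434 km.

434 km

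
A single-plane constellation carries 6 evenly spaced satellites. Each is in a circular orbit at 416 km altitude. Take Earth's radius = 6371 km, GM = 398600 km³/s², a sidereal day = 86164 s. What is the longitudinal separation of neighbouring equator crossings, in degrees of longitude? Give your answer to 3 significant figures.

Semi-major axis a = 6371 + 416 = 6787 km. Period T = 2π√(a³/μ) = 2π√(6787³/398600) = 5564.5 s = 92.74 min.
Single-satellite node shift = (5564.5/86164) × 360° = 23.25°.
With 6 satellites evenly phased, successive equator crossings are 23.25/6 = 3.875° apart.

3.87°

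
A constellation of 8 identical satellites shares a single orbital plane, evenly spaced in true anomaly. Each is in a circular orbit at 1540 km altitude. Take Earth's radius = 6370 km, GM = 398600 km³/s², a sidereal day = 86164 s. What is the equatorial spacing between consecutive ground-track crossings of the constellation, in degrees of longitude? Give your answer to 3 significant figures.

3.66°

Semi-major axis a = 6370 + 1540 = 7910 km. Period T = 2π√(a³/μ) = 2π√(7910³/398600) = 7001.3 s = 116.69 min.
Single-satellite node shift = (7001.3/86164) × 360° = 29.25°.
With 8 satellites evenly phased, successive equator crossings are 29.25/8 = 3.656° apart.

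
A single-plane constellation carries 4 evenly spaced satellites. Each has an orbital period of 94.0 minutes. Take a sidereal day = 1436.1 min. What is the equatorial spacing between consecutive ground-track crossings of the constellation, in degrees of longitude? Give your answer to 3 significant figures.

T = 94.0 min = 5640.0 s.
Single-satellite node shift = (5640.0/86166) × 360° = 23.56°.
With 4 satellites evenly phased, successive equator crossings are 23.56/4 = 5.891° apart.

5.89°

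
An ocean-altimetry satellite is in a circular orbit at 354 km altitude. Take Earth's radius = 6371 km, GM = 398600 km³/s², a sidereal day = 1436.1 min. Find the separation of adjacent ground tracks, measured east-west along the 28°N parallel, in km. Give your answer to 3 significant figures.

2250 km

Semi-major axis a = 6371 + 354 = 6725 km. Period T = 2π√(a³/μ) = 2π√(6725³/398600) = 5488.4 s = 91.47 min.
Node shift per orbit = (5488.4/86166) × 360° = 22.93°.
Equatorial spacing = 22.93 × 111.2 km/° = 2550 km.
At 28° latitude, spacing = 2550 × cos(28°) = 2251 km.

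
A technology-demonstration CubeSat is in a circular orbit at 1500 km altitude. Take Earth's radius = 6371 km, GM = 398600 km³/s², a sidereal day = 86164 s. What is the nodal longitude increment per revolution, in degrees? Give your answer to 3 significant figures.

29.0°

Semi-major axis a = 6371 + 1500 = 7871 km. Period T = 2π√(a³/μ) = 2π√(7871³/398600) = 6949.5 s = 115.83 min.
During one orbit Earth rotates (6949.5 / 86164) × 360° = 29.04°.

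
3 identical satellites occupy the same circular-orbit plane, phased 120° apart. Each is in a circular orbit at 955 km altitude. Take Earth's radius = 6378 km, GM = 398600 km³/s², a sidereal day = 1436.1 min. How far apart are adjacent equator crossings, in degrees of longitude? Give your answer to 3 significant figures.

8.70°

Semi-major axis a = 6378 + 955 = 7333 km. Period T = 2π√(a³/μ) = 2π√(7333³/398600) = 6249.3 s = 104.16 min.
Single-satellite node shift = (6249.3/86166) × 360° = 26.11°.
With 3 satellites evenly phased, successive equator crossings are 26.11/3 = 8.703° apart.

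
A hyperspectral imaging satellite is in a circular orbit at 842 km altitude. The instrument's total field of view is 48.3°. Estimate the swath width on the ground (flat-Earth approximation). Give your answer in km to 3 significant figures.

Half-angle = 48.3°/2 = 24.15°.
Swath width ≈ 2h·tan(θ/2) = 2 × 842 × tan(24.15°) = 755.1 km.

755 km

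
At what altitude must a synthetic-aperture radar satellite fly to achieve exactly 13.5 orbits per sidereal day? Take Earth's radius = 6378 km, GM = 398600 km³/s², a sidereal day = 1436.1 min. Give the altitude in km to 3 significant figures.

1060 km

Required period T = 86166 / 13.5 = 6382.7 s.
From T = 2π√(a³/μ): a = (μ T²/4π²)^(1/3) = (398600 × 6382.7² / 4π²)^(1/3) = 7437 km.
Altitude h = a − R = 7437 − 6378 = 1059 km.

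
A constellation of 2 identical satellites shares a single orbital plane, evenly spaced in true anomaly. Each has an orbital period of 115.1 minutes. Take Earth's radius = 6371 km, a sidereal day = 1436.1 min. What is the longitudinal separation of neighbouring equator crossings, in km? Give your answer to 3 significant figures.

1600 km

T = 115.1 min = 6906.0 s.
Single-satellite node shift = (6906.0/86166) × 360° = 28.85°.
With 2 satellites evenly phased, successive equator crossings are 28.85/2 = 14.427° apart.
That is 14.427 × 111.2 = 1604 km at the equator.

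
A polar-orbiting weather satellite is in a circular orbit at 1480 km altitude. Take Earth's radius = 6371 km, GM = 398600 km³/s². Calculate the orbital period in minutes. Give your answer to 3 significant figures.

Semi-major axis a = 6371 + 1480 = 7851 km. Period T = 2π√(a³/μ) = 2π√(7851³/398600) = 6923.1 s = 115.38 min.

115 min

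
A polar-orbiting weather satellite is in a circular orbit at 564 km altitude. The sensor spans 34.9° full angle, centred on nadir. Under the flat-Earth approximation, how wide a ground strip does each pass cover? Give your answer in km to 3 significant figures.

355 km

Half-angle = 34.9°/2 = 17.45°.
Swath width ≈ 2h·tan(θ/2) = 2 × 564 × tan(17.45°) = 354.6 km.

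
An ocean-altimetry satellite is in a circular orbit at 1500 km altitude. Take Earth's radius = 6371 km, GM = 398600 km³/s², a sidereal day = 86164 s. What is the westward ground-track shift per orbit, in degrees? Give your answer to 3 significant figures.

29.0°

Semi-major axis a = 6371 + 1500 = 7871 km. Period T = 2π√(a³/μ) = 2π√(7871³/398600) = 6949.5 s = 115.83 min.
During one orbit Earth rotates (6949.5 / 86164) × 360° = 29.04°.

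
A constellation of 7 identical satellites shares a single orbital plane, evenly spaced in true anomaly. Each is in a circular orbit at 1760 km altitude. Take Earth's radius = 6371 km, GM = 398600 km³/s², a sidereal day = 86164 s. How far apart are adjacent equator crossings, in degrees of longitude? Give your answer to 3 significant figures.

4.36°

Semi-major axis a = 6371 + 1760 = 8131 km. Period T = 2π√(a³/μ) = 2π√(8131³/398600) = 7296.7 s = 121.61 min.
Single-satellite node shift = (7296.7/86164) × 360° = 30.49°.
With 7 satellites evenly phased, successive equator crossings are 30.49/7 = 4.355° apart.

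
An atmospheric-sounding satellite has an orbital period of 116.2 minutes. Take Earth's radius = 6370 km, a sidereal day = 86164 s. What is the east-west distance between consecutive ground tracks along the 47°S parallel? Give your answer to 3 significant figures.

T = 116.2 min = 6972.0 s.
Node shift per orbit = (6972.0/86164) × 360° = 29.13°.
Equatorial spacing = 29.13 × 111.2 km/° = 3239 km.
At 47° latitude, spacing = 3239 × cos(47°) = 2209 km.

2210 km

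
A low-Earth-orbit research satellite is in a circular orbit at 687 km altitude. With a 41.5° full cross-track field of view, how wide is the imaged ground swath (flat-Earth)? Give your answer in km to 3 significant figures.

521 km

Half-angle = 41.5°/2 = 20.75°.
Swath width ≈ 2h·tan(θ/2) = 2 × 687 × tan(20.75°) = 520.6 km.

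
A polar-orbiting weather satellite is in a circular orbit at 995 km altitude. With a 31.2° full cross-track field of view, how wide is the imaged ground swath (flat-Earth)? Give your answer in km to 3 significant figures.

556 km

Half-angle = 31.2°/2 = 15.6°.
Swath width ≈ 2h·tan(θ/2) = 2 × 995 × tan(15.6°) = 555.6 km.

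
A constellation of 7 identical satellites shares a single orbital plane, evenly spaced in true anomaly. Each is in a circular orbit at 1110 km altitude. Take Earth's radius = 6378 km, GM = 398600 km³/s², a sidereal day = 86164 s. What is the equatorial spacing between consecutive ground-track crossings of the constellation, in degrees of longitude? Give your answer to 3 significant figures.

3.85°

Semi-major axis a = 6378 + 1110 = 7488 km. Period T = 2π√(a³/μ) = 2π√(7488³/398600) = 6448.5 s = 107.48 min.
Single-satellite node shift = (6448.5/86164) × 360° = 26.94°.
With 7 satellites evenly phased, successive equator crossings are 26.94/7 = 3.849° apart.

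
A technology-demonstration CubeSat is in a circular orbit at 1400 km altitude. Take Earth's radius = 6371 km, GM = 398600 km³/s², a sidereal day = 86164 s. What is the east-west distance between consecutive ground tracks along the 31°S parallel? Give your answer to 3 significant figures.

2710 km

Semi-major axis a = 6371 + 1400 = 7771 km. Period T = 2π√(a³/μ) = 2π√(7771³/398600) = 6817.5 s = 113.63 min.
Node shift per orbit = (6817.5/86164) × 360° = 28.48°.
Equatorial spacing = 28.48 × 111.2 km/° = 3167 km.
At 31° latitude, spacing = 3167 × cos(31°) = 2715 km.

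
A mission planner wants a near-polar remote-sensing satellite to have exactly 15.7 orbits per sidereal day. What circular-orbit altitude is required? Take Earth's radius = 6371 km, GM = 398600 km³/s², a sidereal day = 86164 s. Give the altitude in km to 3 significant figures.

Required period T = 86164 / 15.7 = 5488.2 s.
From T = 2π√(a³/μ): a = (μ T²/4π²)^(1/3) = (398600 × 5488.2² / 4π²)^(1/3) = 6725 km.
Altitude h = a − R = 6725 − 6371 = 354 km.

354 km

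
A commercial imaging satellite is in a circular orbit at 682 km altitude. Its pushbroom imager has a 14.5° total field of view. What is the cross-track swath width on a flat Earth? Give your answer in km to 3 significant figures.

174 km

Half-angle = 14.5°/2 = 7.25°.
Swath width ≈ 2h·tan(θ/2) = 2 × 682 × tan(7.25°) = 173.5 km.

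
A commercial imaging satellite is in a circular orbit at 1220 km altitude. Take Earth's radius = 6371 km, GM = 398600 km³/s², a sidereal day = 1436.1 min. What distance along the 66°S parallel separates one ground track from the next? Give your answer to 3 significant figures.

1240 km

Semi-major axis a = 6371 + 1220 = 7591 km. Period T = 2π√(a³/μ) = 2π√(7591³/398600) = 6582.0 s = 109.70 min.
Node shift per orbit = (6582.0/86166) × 360° = 27.50°.
Equatorial spacing = 27.50 × 111.2 km/° = 3058 km.
At 66° latitude, spacing = 3058 × cos(66°) = 1244 km.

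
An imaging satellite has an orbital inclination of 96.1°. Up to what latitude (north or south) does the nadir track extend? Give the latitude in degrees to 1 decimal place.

Retrograde orbit: the ground track reaches ±(180° − i) = ±(180 − 96.1) = ±83.9°.

83.9°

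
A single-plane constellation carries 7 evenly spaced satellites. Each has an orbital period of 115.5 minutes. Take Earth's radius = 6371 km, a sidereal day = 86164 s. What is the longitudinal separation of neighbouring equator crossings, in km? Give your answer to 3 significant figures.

T = 115.5 min = 6930.0 s.
Single-satellite node shift = (6930.0/86164) × 360° = 28.95°.
With 7 satellites evenly phased, successive equator crossings are 28.95/7 = 4.136° apart.
That is 4.136 × 111.2 = 460 km at the equator.

460 km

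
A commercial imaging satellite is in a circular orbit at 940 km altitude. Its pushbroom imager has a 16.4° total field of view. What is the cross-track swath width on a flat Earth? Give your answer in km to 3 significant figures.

271 km

Half-angle = 16.4°/2 = 8.2°.
Swath width ≈ 2h·tan(θ/2) = 2 × 940 × tan(8.2°) = 270.9 km.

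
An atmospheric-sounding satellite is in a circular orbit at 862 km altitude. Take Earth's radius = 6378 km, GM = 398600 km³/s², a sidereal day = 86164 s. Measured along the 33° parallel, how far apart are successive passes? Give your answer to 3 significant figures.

2390 km

Semi-major axis a = 6378 + 862 = 7240 km. Period T = 2π√(a³/μ) = 2π√(7240³/398600) = 6130.8 s = 102.18 min.
Node shift per orbit = (6130.8/86164) × 360° = 25.62°.
Equatorial spacing = 25.62 × 111.3 km/° = 2851 km.
At 33° latitude, spacing = 2851 × cos(33°) = 2391 km.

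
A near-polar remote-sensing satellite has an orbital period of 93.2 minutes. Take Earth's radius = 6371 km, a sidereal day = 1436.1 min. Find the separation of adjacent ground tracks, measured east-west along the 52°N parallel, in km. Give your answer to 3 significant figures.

1600 km

T = 93.2 min = 5592.0 s.
Node shift per orbit = (5592.0/86166) × 360° = 23.36°.
Equatorial spacing = 23.36 × 111.2 km/° = 2598 km.
At 52° latitude, spacing = 2598 × cos(52°) = 1599 km.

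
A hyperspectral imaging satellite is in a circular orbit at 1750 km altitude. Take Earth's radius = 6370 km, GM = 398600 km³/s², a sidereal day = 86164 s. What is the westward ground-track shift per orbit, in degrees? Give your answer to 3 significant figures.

30.4°

Semi-major axis a = 6370 + 1750 = 8120 km. Period T = 2π√(a³/μ) = 2π√(8120³/398600) = 7281.9 s = 121.37 min.
During one orbit Earth rotates (7281.9 / 86164) × 360° = 30.42°.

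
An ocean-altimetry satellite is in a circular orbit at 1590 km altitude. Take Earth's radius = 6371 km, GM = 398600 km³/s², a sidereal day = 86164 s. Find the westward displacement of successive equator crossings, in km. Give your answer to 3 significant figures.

Semi-major axis a = 6371 + 1590 = 7961 km. Period T = 2π√(a³/μ) = 2π√(7961³/398600) = 7069.1 s = 117.82 min.
During one orbit Earth rotates (7069.1 / 86164) × 360° = 29.54°.
At the equator that is 29.54° × (2π·6371/360) km/° = 29.54 × 111.2 = 3284 km.

3280 km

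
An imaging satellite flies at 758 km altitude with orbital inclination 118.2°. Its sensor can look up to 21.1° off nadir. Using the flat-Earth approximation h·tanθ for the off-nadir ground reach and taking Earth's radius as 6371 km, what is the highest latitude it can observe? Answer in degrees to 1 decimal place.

64.4°

Retrograde orbit: the ground track reaches ±(180° − i) = ±(180 − 118.2) = ±61.8°.
Sensor half-swath on the ground ≈ 758·tan(21.1°) = 292 km = 2.63° of latitude.
Maximum observable latitude ≈ 61.8 + 2.63 = 64.4°.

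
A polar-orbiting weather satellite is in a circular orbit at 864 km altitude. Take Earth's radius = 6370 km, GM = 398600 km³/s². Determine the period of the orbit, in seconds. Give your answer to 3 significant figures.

6120 seconds

Semi-major axis a = 6370 + 864 = 7234 km. Period T = 2π√(a³/μ) = 2π√(7234³/398600) = 6123.2 s = 102.05 min.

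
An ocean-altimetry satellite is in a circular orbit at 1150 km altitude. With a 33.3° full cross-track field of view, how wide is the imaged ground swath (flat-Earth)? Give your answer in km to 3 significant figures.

Half-angle = 33.3°/2 = 16.65°.
Swath width ≈ 2h·tan(θ/2) = 2 × 1150 × tan(16.65°) = 687.8 km.

688 km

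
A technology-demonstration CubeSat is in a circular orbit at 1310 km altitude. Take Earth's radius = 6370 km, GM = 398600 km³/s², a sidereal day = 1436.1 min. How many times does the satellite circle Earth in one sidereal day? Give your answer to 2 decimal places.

Semi-major axis a = 6370 + 1310 = 7680 km. Period T = 2π√(a³/μ) = 2π√(7680³/398600) = 6698.1 s = 111.64 min.
Orbits per sidereal day = 86166 / 6698.1 = 12.864.

12.86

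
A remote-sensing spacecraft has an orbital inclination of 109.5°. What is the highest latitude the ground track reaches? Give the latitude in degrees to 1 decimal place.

Retrograde orbit: the ground track reaches ±(180° − i) = ±(180 − 109.5) = ±70.5°.

70.5°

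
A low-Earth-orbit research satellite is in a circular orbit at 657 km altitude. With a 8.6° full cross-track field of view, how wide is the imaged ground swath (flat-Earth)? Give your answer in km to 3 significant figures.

Half-angle = 8.6°/2 = 4.3°.
Swath width ≈ 2h·tan(θ/2) = 2 × 657 × tan(4.3°) = 98.8 km.

98.8 km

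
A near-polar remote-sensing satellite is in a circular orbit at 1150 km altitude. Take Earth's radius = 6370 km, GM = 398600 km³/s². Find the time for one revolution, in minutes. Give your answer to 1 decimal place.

Semi-major axis a = 6370 + 1150 = 7520 km. Period T = 2π√(a³/μ) = 2π√(7520³/398600) = 6489.9 s = 108.16 min.

108.2 min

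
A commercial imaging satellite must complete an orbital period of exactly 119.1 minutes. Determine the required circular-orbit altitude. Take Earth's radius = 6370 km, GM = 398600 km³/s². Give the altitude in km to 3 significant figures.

1650 km

T = 119.1 min = 7146.0 s.
From T = 2π√(a³/μ): a = (μ T²/4π²)^(1/3) = (398600 × 7146.0² / 4π²)^(1/3) = 8019 km.
Altitude h = a − R = 8019 − 6370 = 1649 km.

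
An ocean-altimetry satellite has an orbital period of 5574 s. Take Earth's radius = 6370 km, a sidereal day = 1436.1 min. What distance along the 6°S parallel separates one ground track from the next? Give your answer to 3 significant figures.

Node shift per orbit = (5574.0/86166) × 360° = 23.29°.
Equatorial spacing = 23.29 × 111.2 km/° = 2589 km.
At 6° latitude, spacing = 2589 × cos(6°) = 2575 km.

2570 km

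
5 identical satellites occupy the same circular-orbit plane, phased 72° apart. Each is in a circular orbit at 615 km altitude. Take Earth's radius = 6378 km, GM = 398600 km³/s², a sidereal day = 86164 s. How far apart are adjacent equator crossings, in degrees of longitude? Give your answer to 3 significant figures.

4.86°

Semi-major axis a = 6378 + 615 = 6993 km. Period T = 2π√(a³/μ) = 2π√(6993³/398600) = 5819.8 s = 97.00 min.
Single-satellite node shift = (5819.8/86164) × 360° = 24.32°.
With 5 satellites evenly phased, successive equator crossings are 24.32/5 = 4.863° apart.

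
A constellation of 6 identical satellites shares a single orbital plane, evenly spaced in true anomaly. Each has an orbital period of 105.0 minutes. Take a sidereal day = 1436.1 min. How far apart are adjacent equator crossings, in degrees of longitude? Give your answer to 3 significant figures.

4.39°

T = 105.0 min = 6300.0 s.
Single-satellite node shift = (6300.0/86166) × 360° = 26.32°.
With 6 satellites evenly phased, successive equator crossings are 26.32/6 = 4.387° apart.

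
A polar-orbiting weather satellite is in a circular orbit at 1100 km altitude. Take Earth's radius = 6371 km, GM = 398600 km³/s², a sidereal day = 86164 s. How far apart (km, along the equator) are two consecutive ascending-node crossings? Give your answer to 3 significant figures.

2990 km

Semi-major axis a = 6371 + 1100 = 7471 km. Period T = 2π√(a³/μ) = 2π√(7471³/398600) = 6426.6 s = 107.11 min.
During one orbit Earth rotates (6426.6 / 86164) × 360° = 26.85°.
At the equator that is 26.85° × (2π·6371/360) km/° = 26.85 × 111.2 = 2986 km.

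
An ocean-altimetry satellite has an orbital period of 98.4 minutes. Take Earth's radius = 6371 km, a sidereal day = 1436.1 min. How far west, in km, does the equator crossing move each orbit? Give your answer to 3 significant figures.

T = 98.4 min = 5904.0 s.
During one orbit Earth rotates (5904.0 / 86166) × 360° = 24.67°.
At the equator that is 24.67° × (2π·6371/360) km/° = 24.67 × 111.2 = 2743 km.

2740 km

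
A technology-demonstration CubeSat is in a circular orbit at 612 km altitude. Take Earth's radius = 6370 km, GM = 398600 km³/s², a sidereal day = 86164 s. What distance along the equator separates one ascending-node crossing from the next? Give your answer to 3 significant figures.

2700 km

Semi-major axis a = 6370 + 612 = 6982 km. Period T = 2π√(a³/μ) = 2π√(6982³/398600) = 5806.1 s = 96.77 min.
During one orbit Earth rotates (5806.1 / 86164) × 360° = 24.26°.
At the equator that is 24.26° × (2π·6370/360) km/° = 24.26 × 111.2 = 2697 km.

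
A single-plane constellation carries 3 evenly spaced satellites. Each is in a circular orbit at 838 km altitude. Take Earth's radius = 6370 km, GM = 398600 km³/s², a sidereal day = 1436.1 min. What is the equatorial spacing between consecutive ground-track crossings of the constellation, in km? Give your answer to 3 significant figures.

Semi-major axis a = 6370 + 838 = 7208 km. Period T = 2π√(a³/μ) = 2π√(7208³/398600) = 6090.2 s = 101.50 min.
Single-satellite node shift = (6090.2/86166) × 360° = 25.44°.
With 3 satellites evenly phased, successive equator crossings are 25.44/3 = 8.482° apart.
That is 8.482 × 111.2 = 943 km at the equator.

943 km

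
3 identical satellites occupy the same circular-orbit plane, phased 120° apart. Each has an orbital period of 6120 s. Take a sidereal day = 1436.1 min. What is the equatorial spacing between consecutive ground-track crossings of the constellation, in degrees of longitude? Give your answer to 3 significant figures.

Single-satellite node shift = (6120.0/86166) × 360° = 25.57°.
With 3 satellites evenly phased, successive equator crossings are 25.57/3 = 8.523° apart.

8.52°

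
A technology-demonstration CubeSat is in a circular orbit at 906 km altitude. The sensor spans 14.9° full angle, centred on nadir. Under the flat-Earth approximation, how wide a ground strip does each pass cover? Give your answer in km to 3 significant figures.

237 km

Half-angle = 14.9°/2 = 7.45°.
Swath width ≈ 2h·tan(θ/2) = 2 × 906 × tan(7.45°) = 236.9 km.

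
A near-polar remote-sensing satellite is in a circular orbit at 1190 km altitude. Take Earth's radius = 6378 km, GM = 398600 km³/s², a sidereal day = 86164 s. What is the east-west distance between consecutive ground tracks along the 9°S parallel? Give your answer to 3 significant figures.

Semi-major axis a = 6378 + 1190 = 7568 km. Period T = 2π√(a³/μ) = 2π√(7568³/398600) = 6552.1 s = 109.20 min.
Node shift per orbit = (6552.1/86164) × 360° = 27.38°.
Equatorial spacing = 27.38 × 111.3 km/° = 3047 km.
At 9° latitude, spacing = 3047 × cos(9°) = 3010 km.

3010 km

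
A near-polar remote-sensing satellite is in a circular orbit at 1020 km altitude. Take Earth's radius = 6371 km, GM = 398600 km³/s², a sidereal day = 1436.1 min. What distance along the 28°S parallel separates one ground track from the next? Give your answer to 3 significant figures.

Semi-major axis a = 6371 + 1020 = 7391 km. Period T = 2π√(a³/μ) = 2π√(7391³/398600) = 6323.6 s = 105.39 min.
Node shift per orbit = (6323.6/86166) × 360° = 26.42°.
Equatorial spacing = 26.42 × 111.2 km/° = 2938 km.
At 28° latitude, spacing = 2938 × cos(28°) = 2594 km.

2590 km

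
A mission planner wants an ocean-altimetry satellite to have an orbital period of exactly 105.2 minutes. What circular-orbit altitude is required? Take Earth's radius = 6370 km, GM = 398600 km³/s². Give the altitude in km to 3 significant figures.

1010 km

T = 105.2 min = 6312.0 s.
From T = 2π√(a³/μ): a = (μ T²/4π²)^(1/3) = (398600 × 6312.0² / 4π²)^(1/3) = 7382 km.
Altitude h = a − R = 7382 − 6370 = 1012 km.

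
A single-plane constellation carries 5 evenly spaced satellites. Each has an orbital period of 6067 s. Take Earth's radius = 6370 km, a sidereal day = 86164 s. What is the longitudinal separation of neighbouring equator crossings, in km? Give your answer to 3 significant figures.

Single-satellite node shift = (6067.0/86164) × 360° = 25.35°.
With 5 satellites evenly phased, successive equator crossings are 25.35/5 = 5.070° apart.
That is 5.070 × 111.2 = 564 km at the equator.

564 km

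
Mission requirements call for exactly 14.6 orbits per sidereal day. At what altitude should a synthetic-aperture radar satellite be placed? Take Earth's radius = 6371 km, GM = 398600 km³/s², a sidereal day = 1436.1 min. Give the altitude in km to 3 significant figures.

Required period T = 86166 / 14.6 = 5901.8 s.
From T = 2π√(a³/μ): a = (μ T²/4π²)^(1/3) = (398600 × 5901.8² / 4π²)^(1/3) = 7059 km.
Altitude h = a − R = 7059 − 6371 = 688 km.

688 km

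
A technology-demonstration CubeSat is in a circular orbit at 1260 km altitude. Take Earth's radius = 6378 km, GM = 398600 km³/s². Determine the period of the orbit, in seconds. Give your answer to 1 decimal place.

6643.3 seconds

Semi-major axis a = 6378 + 1260 = 7638 km. Period T = 2π√(a³/μ) = 2π√(7638³/398600) = 6643.3 s = 110.72 min.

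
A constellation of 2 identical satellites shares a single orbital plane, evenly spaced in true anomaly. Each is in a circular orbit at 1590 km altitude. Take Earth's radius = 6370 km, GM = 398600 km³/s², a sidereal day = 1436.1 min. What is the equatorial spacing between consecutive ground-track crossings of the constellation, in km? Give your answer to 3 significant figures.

1640 km

Semi-major axis a = 6370 + 1590 = 7960 km. Period T = 2π√(a³/μ) = 2π√(7960³/398600) = 7067.7 s = 117.80 min.
Single-satellite node shift = (7067.7/86166) × 360° = 29.53°.
With 2 satellites evenly phased, successive equator crossings are 29.53/2 = 14.764° apart.
That is 14.764 × 111.2 = 1641 km at the equator.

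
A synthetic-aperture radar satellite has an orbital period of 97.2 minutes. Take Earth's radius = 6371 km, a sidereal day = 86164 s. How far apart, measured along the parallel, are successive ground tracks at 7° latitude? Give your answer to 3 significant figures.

2690 km

T = 97.2 min = 5832.0 s.
Node shift per orbit = (5832.0/86164) × 360° = 24.37°.
Equatorial spacing = 24.37 × 111.2 km/° = 2709 km.
At 7° latitude, spacing = 2709 × cos(7°) = 2689 km.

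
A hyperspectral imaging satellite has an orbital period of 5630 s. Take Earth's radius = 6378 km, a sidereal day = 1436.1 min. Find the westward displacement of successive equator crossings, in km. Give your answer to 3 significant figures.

During one orbit Earth rotates (5630.0 / 86166) × 360° = 23.52°.
At the equator that is 23.52° × (2π·6378/360) km/° = 23.52 × 111.3 = 2618 km.

2620 km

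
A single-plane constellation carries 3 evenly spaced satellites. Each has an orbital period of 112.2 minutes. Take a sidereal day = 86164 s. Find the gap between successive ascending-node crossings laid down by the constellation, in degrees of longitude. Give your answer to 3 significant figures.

9.38°

T = 112.2 min = 6732.0 s.
Single-satellite node shift = (6732.0/86164) × 360° = 28.13°.
With 3 satellites evenly phased, successive equator crossings are 28.13/3 = 9.376° apart.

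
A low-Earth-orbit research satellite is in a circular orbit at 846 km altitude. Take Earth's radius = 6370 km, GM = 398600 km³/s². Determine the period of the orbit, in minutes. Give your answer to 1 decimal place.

Semi-major axis a = 6370 + 846 = 7216 km. Period T = 2π√(a³/μ) = 2π√(7216³/398600) = 6100.4 s = 101.67 min.

101.7 min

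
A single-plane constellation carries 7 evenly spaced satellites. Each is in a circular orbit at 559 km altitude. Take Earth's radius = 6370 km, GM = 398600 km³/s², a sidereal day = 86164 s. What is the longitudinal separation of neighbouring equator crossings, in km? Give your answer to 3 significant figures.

381 km

Semi-major axis a = 6370 + 559 = 6929 km. Period T = 2π√(a³/μ) = 2π√(6929³/398600) = 5740.1 s = 95.67 min.
Single-satellite node shift = (5740.1/86164) × 360° = 23.98°.
With 7 satellites evenly phased, successive equator crossings are 23.98/7 = 3.426° apart.
That is 3.426 × 111.2 = 381 km at the equator.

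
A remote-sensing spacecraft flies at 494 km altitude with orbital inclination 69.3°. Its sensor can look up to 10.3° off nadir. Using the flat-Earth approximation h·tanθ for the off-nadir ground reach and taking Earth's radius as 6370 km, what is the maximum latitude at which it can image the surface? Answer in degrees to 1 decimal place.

For a prograde orbit the ground track reaches latitude ±i = ±69.3°.
Sensor half-swath on the ground ≈ 494·tan(10.3°) = 90 km = 0.81° of latitude.
Maximum observable latitude ≈ 69.3 + 0.81 = 70.1°.

70.1°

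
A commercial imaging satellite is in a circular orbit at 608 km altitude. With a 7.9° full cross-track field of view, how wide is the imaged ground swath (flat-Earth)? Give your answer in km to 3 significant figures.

Half-angle = 7.9°/2 = 3.95°.
Swath width ≈ 2h·tan(θ/2) = 2 × 608 × tan(3.95°) = 84.0 km.

84.0 km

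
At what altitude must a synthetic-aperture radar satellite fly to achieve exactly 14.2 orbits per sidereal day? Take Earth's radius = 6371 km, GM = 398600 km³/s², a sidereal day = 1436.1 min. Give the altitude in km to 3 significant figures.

819 km

Required period T = 86166 / 14.2 = 6068.0 s.
From T = 2π√(a³/μ): a = (μ T²/4π²)^(1/3) = (398600 × 6068.0² / 4π²)^(1/3) = 7190 km.
Altitude h = a − R = 7190 − 6371 = 819 km.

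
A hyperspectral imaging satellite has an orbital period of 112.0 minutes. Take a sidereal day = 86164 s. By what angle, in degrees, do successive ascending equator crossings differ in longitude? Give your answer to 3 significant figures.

28.1°

T = 112.0 min = 6720.0 s.
During one orbit Earth rotates (6720.0 / 86164) × 360° = 28.08°.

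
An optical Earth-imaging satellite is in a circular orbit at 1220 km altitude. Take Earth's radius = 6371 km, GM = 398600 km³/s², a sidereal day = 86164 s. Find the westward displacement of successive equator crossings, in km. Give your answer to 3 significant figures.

3060 km

Semi-major axis a = 6371 + 1220 = 7591 km. Period T = 2π√(a³/μ) = 2π√(7591³/398600) = 6582.0 s = 109.70 min.
During one orbit Earth rotates (6582.0 / 86164) × 360° = 27.50°.
At the equator that is 27.50° × (2π·6371/360) km/° = 27.50 × 111.2 = 3058 km.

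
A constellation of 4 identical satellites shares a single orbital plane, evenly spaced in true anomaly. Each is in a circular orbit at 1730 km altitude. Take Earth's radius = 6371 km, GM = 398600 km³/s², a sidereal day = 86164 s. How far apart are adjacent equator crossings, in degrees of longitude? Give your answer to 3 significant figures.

7.58°

Semi-major axis a = 6371 + 1730 = 8101 km. Period T = 2π√(a³/μ) = 2π√(8101³/398600) = 7256.4 s = 120.94 min.
Single-satellite node shift = (7256.4/86164) × 360° = 30.32°.
With 4 satellites evenly phased, successive equator crossings are 30.32/4 = 7.579° apart.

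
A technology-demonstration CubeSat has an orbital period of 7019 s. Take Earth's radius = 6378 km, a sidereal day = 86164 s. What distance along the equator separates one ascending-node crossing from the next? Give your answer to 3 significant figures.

During one orbit Earth rotates (7019.0 / 86164) × 360° = 29.33°.
At the equator that is 29.33° × (2π·6378/360) km/° = 29.33 × 111.3 = 3264 km.

3260 km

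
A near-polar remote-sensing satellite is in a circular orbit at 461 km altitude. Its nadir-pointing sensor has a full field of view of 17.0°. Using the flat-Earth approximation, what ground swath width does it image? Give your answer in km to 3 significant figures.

138 km

Half-angle = 17.0°/2 = 8.5°.
Swath width ≈ 2h·tan(θ/2) = 2 × 461 × tan(8.5°) = 137.8 km.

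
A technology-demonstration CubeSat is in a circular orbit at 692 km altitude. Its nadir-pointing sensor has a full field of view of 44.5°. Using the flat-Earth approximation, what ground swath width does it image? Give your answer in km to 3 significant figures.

566 km

Half-angle = 44.5°/2 = 22.25°.
Swath width ≈ 2h·tan(θ/2) = 2 × 692 × tan(22.25°) = 566.2 km.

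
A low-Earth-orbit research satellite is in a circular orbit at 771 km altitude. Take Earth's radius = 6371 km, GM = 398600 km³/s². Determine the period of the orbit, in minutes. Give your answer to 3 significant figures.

100 min

Semi-major axis a = 6371 + 771 = 7142 km. Period T = 2π√(a³/μ) = 2π√(7142³/398600) = 6006.8 s = 100.11 min.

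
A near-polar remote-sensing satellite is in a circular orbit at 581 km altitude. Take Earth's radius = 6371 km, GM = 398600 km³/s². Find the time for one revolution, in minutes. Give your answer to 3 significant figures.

Semi-major axis a = 6371 + 581 = 6952 km. Period T = 2π√(a³/μ) = 2π√(6952³/398600) = 5768.7 s = 96.14 min.

96.1 min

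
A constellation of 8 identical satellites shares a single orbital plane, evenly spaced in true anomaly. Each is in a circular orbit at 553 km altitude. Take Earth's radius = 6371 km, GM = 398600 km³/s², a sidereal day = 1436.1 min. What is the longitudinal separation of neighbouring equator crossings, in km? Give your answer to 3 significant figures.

333 km

Semi-major axis a = 6371 + 553 = 6924 km. Period T = 2π√(a³/μ) = 2π√(6924³/398600) = 5733.9 s = 95.56 min.
Single-satellite node shift = (5733.9/86166) × 360° = 23.96°.
With 8 satellites evenly phased, successive equator crossings are 23.96/8 = 2.994° apart.
That is 2.994 × 111.2 = 333 km at the equator.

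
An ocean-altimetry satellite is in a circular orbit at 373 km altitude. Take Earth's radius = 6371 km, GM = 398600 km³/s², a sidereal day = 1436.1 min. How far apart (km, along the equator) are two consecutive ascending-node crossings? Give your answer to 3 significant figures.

2560 km

Semi-major axis a = 6371 + 373 = 6744 km. Period T = 2π√(a³/μ) = 2π√(6744³/398600) = 5511.7 s = 91.86 min.
During one orbit Earth rotates (5511.7 / 86166) × 360° = 23.03°.
At the equator that is 23.03° × (2π·6371/360) km/° = 23.03 × 111.2 = 2561 km.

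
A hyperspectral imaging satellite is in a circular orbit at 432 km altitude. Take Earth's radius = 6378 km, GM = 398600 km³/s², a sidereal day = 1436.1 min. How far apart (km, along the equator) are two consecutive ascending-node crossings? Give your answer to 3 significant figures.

Semi-major axis a = 6378 + 432 = 6810 km. Period T = 2π√(a³/μ) = 2π√(6810³/398600) = 5592.8 s = 93.21 min.
During one orbit Earth rotates (5592.8 / 86166) × 360° = 23.37°.
At the equator that is 23.37° × (2π·6378/360) km/° = 23.37 × 111.3 = 2601 km.

2600 km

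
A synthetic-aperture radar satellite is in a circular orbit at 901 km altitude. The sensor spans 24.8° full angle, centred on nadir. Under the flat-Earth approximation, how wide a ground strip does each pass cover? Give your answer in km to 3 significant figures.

396 km

Half-angle = 24.8°/2 = 12.4°.
Swath width ≈ 2h·tan(θ/2) = 2 × 901 × tan(12.4°) = 396.2 km.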